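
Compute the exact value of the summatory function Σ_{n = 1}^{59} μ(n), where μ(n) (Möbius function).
Σ_{n ≤ 59} μ(n) = -1

Compute μ(n) for each 1 ≤ n ≤ 59: μ(1) = 1, μ(2) = -1, μ(3) = -1, μ(4) = 0, μ(5) = -1, μ(6) = 1, μ(7) = -1, μ(8) = 0, μ(9) = 0, μ(10) = 1, μ(11) = -1, μ(12) = 0, μ(13) = -1, μ(14) = 1, μ(15) = 1, μ(16) = 0, μ(17) = -1, μ(18) = 0, μ(19) = -1, μ(20) = 0, μ(21) = 1, μ(22) = 1, μ(23) = -1, μ(24) = 0, μ(25) = 0, μ(26) = 1, μ(27) = 0, μ(28) = 0, μ(29) = -1, μ(30) = -1, μ(31) = -1, μ(32) = 0, μ(33) = 1, μ(34) = 1, μ(35) = 1, μ(36) = 0, μ(37) = -1, μ(38) = 1, μ(39) = 1, μ(40) = 0, μ(41) = -1, μ(42) = -1, μ(43) = -1, μ(44) = 0, μ(45) = 0, μ(46) = 1, μ(47) = -1, μ(48) = 0, μ(49) = 0, μ(50) = 0, μ(51) = 1, μ(52) = 0, μ(53) = -1, μ(54) = 0, μ(55) = 1, μ(56) = 0, μ(57) = 1, μ(58) = 1, μ(59) = -1. Summing all 59 values: -1. (Mertens function M(x) = Σ_{n ≤ x} μ(n); on average M(x) should be small (PNT ⟺ M(x) = o(x)).)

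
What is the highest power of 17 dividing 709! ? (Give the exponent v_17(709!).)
v_17(709!) = 43

Legendre's formula: v_p(n!) = Σ_{k ≥ 1} ⌊n / p^k⌋. For p = 17, n = 709, the terms are:
  ⌊709/17^1⌋ = ⌊709/17⌋ = 41
  ⌊709/17^2⌋ = ⌊709/289⌋ = 2
(the next term ⌊709/17^3⌋ = 0, terminating the sum). Summing: v_17(709!) = 41 + 2 = 43.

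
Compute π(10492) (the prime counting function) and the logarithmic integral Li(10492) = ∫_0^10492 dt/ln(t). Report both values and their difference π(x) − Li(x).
π(10492) = 1283;  Li(10492) ≈ 1299.42;  π(x) − Li(x) ≈ -16.42.

Direct count of primes ≤ 10492 gives π(10492) = 1283. Numerical evaluation of the logarithmic integral gives Li(10492) ≈ 1299.42. The difference π(x) − Li(x) ≈ -16.42 is typically negative for small/moderate x (Li(x) overestimates), though Littlewood's theorem shows this sign changes infinitely often.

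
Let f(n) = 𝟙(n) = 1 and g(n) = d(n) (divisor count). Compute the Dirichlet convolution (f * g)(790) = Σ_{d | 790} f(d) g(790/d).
(𝟙 * d)(790) = 27

Divisors of 790: [1, 2, 5, 10, 79, 158, 395, 790]. For each d | 790:
  d = 1: 𝟙(1) · d(790/1) = 1 · 8 = 8
  d = 2: 𝟙(2) · d(790/2) = 1 · 4 = 4
  d = 5: 𝟙(5) · d(790/5) = 1 · 4 = 4
  d = 10: 𝟙(10) · d(790/10) = 1 · 2 = 2
  d = 79: 𝟙(79) · d(790/79) = 1 · 4 = 4
  d = 158: 𝟙(158) · d(790/158) = 1 · 2 = 2
  d = 395: 𝟙(395) · d(790/395) = 1 · 2 = 2
  d = 790: 𝟙(790) · d(790/790) = 1 · 1 = 1
Summing: (𝟙 * d)(790) = 8 + 4 + 4 + 2 + 4 + 2 + 2 + 1 = 27.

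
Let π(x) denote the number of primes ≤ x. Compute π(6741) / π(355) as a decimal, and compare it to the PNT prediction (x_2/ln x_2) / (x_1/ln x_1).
π(6741)/π(355) = 869/71 ≈ 12.2394;  PNT prediction ≈ 12.6480.

π(355) = 71 and π(6741) = 869, so π(6741)/π(355) ≈ 12.2394. The PNT-predicted ratio is (6741/ln(6741)) / (355/ln(355)) ≈ 12.6480. The two agree to within a few percent, as expected.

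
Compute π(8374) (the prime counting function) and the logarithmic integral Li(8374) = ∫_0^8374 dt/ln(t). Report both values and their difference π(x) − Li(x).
π(8374) = 1048;  Li(8374) ≈ 1067.92;  π(x) − Li(x) ≈ -19.92.

Direct count of primes ≤ 8374 gives π(8374) = 1048. Numerical evaluation of the logarithmic integral gives Li(8374) ≈ 1067.92. The difference π(x) − Li(x) ≈ -19.92 is typically negative for small/moderate x (Li(x) overestimates), though Littlewood's theorem shows this sign changes infinitely often.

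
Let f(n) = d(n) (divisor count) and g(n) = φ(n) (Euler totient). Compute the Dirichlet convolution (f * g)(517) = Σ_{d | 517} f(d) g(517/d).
(d * φ)(517) = 576

Divisors of 517: [1, 11, 47, 517]. For each d | 517:
  d = 1: d(1) · φ(517/1) = 1 · 460 = 460
  d = 11: d(11) · φ(517/11) = 2 · 46 = 92
  d = 47: d(47) · φ(517/47) = 2 · 10 = 20
  d = 517: d(517) · φ(517/517) = 4 · 1 = 4
Summing: (d * φ)(517) = 460 + 92 + 20 + 4 = 576.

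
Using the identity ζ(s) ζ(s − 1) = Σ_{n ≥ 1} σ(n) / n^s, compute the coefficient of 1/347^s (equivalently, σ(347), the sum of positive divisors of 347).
σ(347) = 348

In the product (Σ m^0/m^s)(Σ k / k^s) = Σ (Σ_{d | n} d) / n^s, the coefficient of 1/n^s is σ(n) = Σ_{d | n} d. For n = 347, divisors are [1, 347]; summing: σ(347) = 348.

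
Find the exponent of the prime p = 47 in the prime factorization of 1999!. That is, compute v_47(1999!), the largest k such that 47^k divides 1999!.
v_47(1999!) = 42

Legendre's formula: v_p(n!) = Σ_{k ≥ 1} ⌊n / p^k⌋. For p = 47, n = 1999, the terms are:
  ⌊1999/47^1⌋ = ⌊1999/47⌋ = 42
(the next term ⌊1999/47^2⌋ = 0, terminating the sum). Summing: v_47(1999!) = 42 = 42.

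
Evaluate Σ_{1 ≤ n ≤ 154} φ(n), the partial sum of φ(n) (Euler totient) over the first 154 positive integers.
Σ_{n ≤ 154} φ(n) = 7236

Compute φ(n) for each 1 ≤ n ≤ 154: φ(1) = 1, φ(2) = 1, φ(3) = 2, φ(4) = 2, φ(5) = 4, φ(6) = 2, φ(7) = 6, φ(8) = 4, φ(9) = 6, φ(10) = 4, φ(11) = 10, φ(12) = 4, φ(13) = 12, φ(14) = 6, φ(15) = 8, φ(16) = 8, φ(17) = 16, φ(18) = 6, φ(19) = 18, φ(20) = 8, φ(21) = 12, φ(22) = 10, φ(23) = 22, φ(24) = 8, φ(25) = 20, φ(26) = 12, φ(27) = 18, φ(28) = 12, φ(29) = 28, φ(30) = 8, φ(31) = 30, φ(32) = 16, φ(33) = 20, φ(34) = 16, φ(35) = 24, φ(36) = 12, φ(37) = 36, φ(38) = 18, φ(39) = 24, φ(40) = 16, φ(41) = 40, φ(42) = 12, φ(43) = 42, φ(44) = 20, φ(45) = 24, φ(46) = 22, φ(47) = 46, φ(48) = 16, φ(49) = 42, φ(50) = 20, φ(51) = 32, φ(52) = 24, φ(53) = 52, φ(54) = 18, φ(55) = 40, φ(56) = 24, φ(57) = 36, φ(58) = 28, φ(59) = 58, φ(60) = 16, φ(61) = 60, φ(62) = 30, φ(63) = 36, φ(64) = 32, φ(65) = 48, φ(66) = 20, φ(67) = 66, φ(68) = 32, φ(69) = 44, φ(70) = 24, φ(71) = 70, φ(72) = 24, φ(73) = 72, φ(74) = 36, φ(75) = 40, φ(76) = 36, φ(77) = 60, φ(78) = 24, φ(79) = 78, φ(80) = 32, φ(81) = 54, φ(82) = 40, φ(83) = 82, φ(84) = 24, φ(85) = 64, φ(86) = 42, φ(87) = 56, φ(88) = 40, φ(89) = 88, φ(90) = 24, φ(91) = 72, φ(92) = 44, φ(93) = 60, φ(94) = 46, φ(95) = 72, φ(96) = 32, φ(97) = 96, φ(98) = 42, φ(99) = 60, φ(100) = 40, φ(101) = 100, φ(102) = 32, φ(103) = 102, φ(104) = 48, φ(105) = 48, φ(106) = 52, φ(107) = 106, φ(108) = 36, φ(109) = 108, φ(110) = 40, φ(111) = 72, φ(112) = 48, φ(113) = 112, φ(114) = 36, φ(115) = 88, φ(116) = 56, φ(117) = 72, φ(118) = 58, φ(119) = 96, φ(120) = 32, φ(121) = 110, φ(122) = 60, φ(123) = 80, φ(124) = 60, φ(125) = 100, φ(126) = 36, φ(127) = 126, φ(128) = 64, φ(129) = 84, φ(130) = 48, φ(131) = 130, φ(132) = 40, φ(133) = 108, φ(134) = 66, φ(135) = 72, φ(136) = 64, φ(137) = 136, φ(138) = 44, φ(139) = 138, φ(140) = 48, φ(141) = 92, φ(142) = 70, φ(143) = 120, φ(144) = 48, φ(145) = 112, φ(146) = 72, φ(147) = 84, φ(148) = 72, φ(149) = 148, φ(150) = 40, φ(151) = 150, φ(152) = 72, φ(153) = 96, φ(154) = 60. Summing all 154 values: 7236. (Average order: Σ_{n ≤ x} φ(n) ~ (3/π²) x². For x = 154, (3/π²)·154² ≈ 7208.80.)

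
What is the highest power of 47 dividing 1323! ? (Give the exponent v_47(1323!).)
v_47(1323!) = 28

Legendre's formula: v_p(n!) = Σ_{k ≥ 1} ⌊n / p^k⌋. For p = 47, n = 1323, the terms are:
  ⌊1323/47^1⌋ = ⌊1323/47⌋ = 28
(the next term ⌊1323/47^2⌋ = 0, terminating the sum). Summing: v_47(1323!) = 28 = 28.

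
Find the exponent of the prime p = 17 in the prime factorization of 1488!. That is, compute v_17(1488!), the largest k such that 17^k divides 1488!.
v_17(1488!) = 92

Legendre's formula: v_p(n!) = Σ_{k ≥ 1} ⌊n / p^k⌋. For p = 17, n = 1488, the terms are:
  ⌊1488/17^1⌋ = ⌊1488/17⌋ = 87
  ⌊1488/17^2⌋ = ⌊1488/289⌋ = 5
(the next term ⌊1488/17^3⌋ = 0, terminating the sum). Summing: v_17(1488!) = 87 + 5 = 92.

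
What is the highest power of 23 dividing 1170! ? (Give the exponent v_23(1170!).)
v_23(1170!) = 52

Legendre's formula: v_p(n!) = Σ_{k ≥ 1} ⌊n / p^k⌋. For p = 23, n = 1170, the terms are:
  ⌊1170/23^1⌋ = ⌊1170/23⌋ = 50
  ⌊1170/23^2⌋ = ⌊1170/529⌋ = 2
(the next term ⌊1170/23^3⌋ = 0, terminating the sum). Summing: v_23(1170!) = 50 + 2 = 52.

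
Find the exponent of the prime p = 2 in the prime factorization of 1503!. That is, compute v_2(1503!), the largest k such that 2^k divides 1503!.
v_2(1503!) = 1494

Legendre's formula: v_p(n!) = Σ_{k ≥ 1} ⌊n / p^k⌋. For p = 2, n = 1503, the terms are:
  ⌊1503/2^1⌋ = ⌊1503/2⌋ = 751
  ⌊1503/2^2⌋ = ⌊1503/4⌋ = 375
  ⌊1503/2^3⌋ = ⌊1503/8⌋ = 187
  ⌊1503/2^4⌋ = ⌊1503/16⌋ = 93
  ⌊1503/2^5⌋ = ⌊1503/32⌋ = 46
  ⌊1503/2^6⌋ = ⌊1503/64⌋ = 23
  ⌊1503/2^7⌋ = ⌊1503/128⌋ = 11
  ⌊1503/2^8⌋ = ⌊1503/256⌋ = 5
  ⌊1503/2^9⌋ = ⌊1503/512⌋ = 2
  ⌊1503/2^10⌋ = ⌊1503/1024⌋ = 1
(the next term ⌊1503/2^11⌋ = 0, terminating the sum). Summing: v_2(1503!) = 751 + 375 + 187 + 93 + 46 + 23 + 11 + 5 + 2 + 1 = 1494.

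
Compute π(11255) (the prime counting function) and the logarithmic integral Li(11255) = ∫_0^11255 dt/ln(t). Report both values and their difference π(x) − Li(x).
π(11255) = 1360;  Li(11255) ≈ 1381.51;  π(x) − Li(x) ≈ -21.51.

Direct count of primes ≤ 11255 gives π(11255) = 1360. Numerical evaluation of the logarithmic integral gives Li(11255) ≈ 1381.51. The difference π(x) − Li(x) ≈ -21.51 is typically negative for small/moderate x (Li(x) overestimates), though Littlewood's theorem shows this sign changes infinitely often.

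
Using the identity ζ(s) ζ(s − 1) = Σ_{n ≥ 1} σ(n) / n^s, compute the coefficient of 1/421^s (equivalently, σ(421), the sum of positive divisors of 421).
σ(421) = 422

In the product (Σ m^0/m^s)(Σ k / k^s) = Σ (Σ_{d | n} d) / n^s, the coefficient of 1/n^s is σ(n) = Σ_{d | n} d. For n = 421, divisors are [1, 421]; summing: σ(421) = 422.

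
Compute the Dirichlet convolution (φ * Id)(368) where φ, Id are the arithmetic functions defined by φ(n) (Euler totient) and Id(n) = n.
(φ * Id)(368) = 2160

Divisors of 368: [1, 2, 4, 8, 16, 23, 46, 92, 184, 368]. For each d | 368:
  d = 1: φ(1) · Id(368/1) = 1 · 368 = 368
  d = 2: φ(2) · Id(368/2) = 1 · 184 = 184
  d = 4: φ(4) · Id(368/4) = 2 · 92 = 184
  d = 8: φ(8) · Id(368/8) = 4 · 46 = 184
  d = 16: φ(16) · Id(368/16) = 8 · 23 = 184
  d = 23: φ(23) · Id(368/23) = 22 · 16 = 352
  d = 46: φ(46) · Id(368/46) = 22 · 8 = 176
  d = 92: φ(92) · Id(368/92) = 44 · 4 = 176
  d = 184: φ(184) · Id(368/184) = 88 · 2 = 176
  d = 368: φ(368) · Id(368/368) = 176 · 1 = 176
Summing: (φ * Id)(368) = 368 + 184 + 184 + 184 + 184 + 352 + 176 + 176 + 176 + 176 = 2160.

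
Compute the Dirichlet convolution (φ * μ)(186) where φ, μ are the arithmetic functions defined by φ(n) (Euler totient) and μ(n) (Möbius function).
(φ * μ)(186) = 0

Divisors of 186: [1, 2, 3, 6, 31, 62, 93, 186]. For each d | 186:
  d = 1: φ(1) · μ(186/1) = 1 · -1 = -1
  d = 2: φ(2) · μ(186/2) = 1 · 1 = 1
  d = 3: φ(3) · μ(186/3) = 2 · 1 = 2
  d = 6: φ(6) · μ(186/6) = 2 · -1 = -2
  d = 31: φ(31) · μ(186/31) = 30 · 1 = 30
  d = 62: φ(62) · μ(186/62) = 30 · -1 = -30
  d = 93: φ(93) · μ(186/93) = 60 · -1 = -60
  d = 186: φ(186) · μ(186/186) = 60 · 1 = 60
Summing: (φ * μ)(186) = -1 + 1 + 2 + -2 + 30 + -30 + -60 + 60 = 0.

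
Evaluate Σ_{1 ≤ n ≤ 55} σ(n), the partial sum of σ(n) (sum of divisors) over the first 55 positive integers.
Σ_{n ≤ 55} σ(n) = 2496

Compute σ(n) for each 1 ≤ n ≤ 55: σ(1) = 1, σ(2) = 3, σ(3) = 4, σ(4) = 7, σ(5) = 6, σ(6) = 12, σ(7) = 8, σ(8) = 15, σ(9) = 13, σ(10) = 18, σ(11) = 12, σ(12) = 28, σ(13) = 14, σ(14) = 24, σ(15) = 24, σ(16) = 31, σ(17) = 18, σ(18) = 39, σ(19) = 20, σ(20) = 42, σ(21) = 32, σ(22) = 36, σ(23) = 24, σ(24) = 60, σ(25) = 31, σ(26) = 42, σ(27) = 40, σ(28) = 56, σ(29) = 30, σ(30) = 72, σ(31) = 32, σ(32) = 63, σ(33) = 48, σ(34) = 54, σ(35) = 48, σ(36) = 91, σ(37) = 38, σ(38) = 60, σ(39) = 56, σ(40) = 90, σ(41) = 42, σ(42) = 96, σ(43) = 44, σ(44) = 84, σ(45) = 78, σ(46) = 72, σ(47) = 48, σ(48) = 124, σ(49) = 57, σ(50) = 93, σ(51) = 72, σ(52) = 98, σ(53) = 54, σ(54) = 120, σ(55) = 72. Summing all 55 values: 2496. (Average order: Σ_{n ≤ x} σ(n) ~ (π²/12) x². For x = 55, (π²/12)·55² ≈ 2487.96.)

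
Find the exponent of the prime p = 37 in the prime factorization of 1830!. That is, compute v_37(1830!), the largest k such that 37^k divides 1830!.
v_37(1830!) = 50

Legendre's formula: v_p(n!) = Σ_{k ≥ 1} ⌊n / p^k⌋. For p = 37, n = 1830, the terms are:
  ⌊1830/37^1⌋ = ⌊1830/37⌋ = 49
  ⌊1830/37^2⌋ = ⌊1830/1369⌋ = 1
(the next term ⌊1830/37^3⌋ = 0, terminating the sum). Summing: v_37(1830!) = 49 + 1 = 50.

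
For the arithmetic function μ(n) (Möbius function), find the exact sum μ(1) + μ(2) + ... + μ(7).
Σ_{n ≤ 7} μ(n) = -2

Compute μ(n) for each 1 ≤ n ≤ 7: μ(1) = 1, μ(2) = -1, μ(3) = -1, μ(4) = 0, μ(5) = -1, μ(6) = 1, μ(7) = -1. Summing all 7 values: -2. (Mertens function M(x) = Σ_{n ≤ x} μ(n); on average M(x) should be small (PNT ⟺ M(x) = o(x)).)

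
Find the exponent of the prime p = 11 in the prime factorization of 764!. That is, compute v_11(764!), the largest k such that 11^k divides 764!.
v_11(764!) = 75

Legendre's formula: v_p(n!) = Σ_{k ≥ 1} ⌊n / p^k⌋. For p = 11, n = 764, the terms are:
  ⌊764/11^1⌋ = ⌊764/11⌋ = 69
  ⌊764/11^2⌋ = ⌊764/121⌋ = 6
(the next term ⌊764/11^3⌋ = 0, terminating the sum). Summing: v_11(764!) = 69 + 6 = 75.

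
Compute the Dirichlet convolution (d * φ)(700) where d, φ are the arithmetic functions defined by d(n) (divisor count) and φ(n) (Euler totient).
(d * φ)(700) = 1736

Divisors of 700: [1, 2, 4, 5, 7, 10, 14, 20, 25, 28, 35, 50, 70, 100, 140, 175, 350, 700]. For each d | 700:
  d = 1: d(1) · φ(700/1) = 1 · 240 = 240
  d = 2: d(2) · φ(700/2) = 2 · 120 = 240
  d = 4: d(4) · φ(700/4) = 3 · 120 = 360
  d = 5: d(5) · φ(700/5) = 2 · 48 = 96
  d = 7: d(7) · φ(700/7) = 2 · 40 = 80
  d = 10: d(10) · φ(700/10) = 4 · 24 = 96
  d = 14: d(14) · φ(700/14) = 4 · 20 = 80
  d = 20: d(20) · φ(700/20) = 6 · 24 = 144
  d = 25: d(25) · φ(700/25) = 3 · 12 = 36
  d = 28: d(28) · φ(700/28) = 6 · 20 = 120
  d = 35: d(35) · φ(700/35) = 4 · 8 = 32
  d = 50: d(50) · φ(700/50) = 6 · 6 = 36
  d = 70: d(70) · φ(700/70) = 8 · 4 = 32
  d = 100: d(100) · φ(700/100) = 9 · 6 = 54
  d = 140: d(140) · φ(700/140) = 12 · 4 = 48
  d = 175: d(175) · φ(700/175) = 6 · 2 = 12
  d = 350: d(350) · φ(700/350) = 12 · 1 = 12
  d = 700: d(700) · φ(700/700) = 18 · 1 = 18
Summing: (d * φ)(700) = 240 + 240 + 360 + 96 + 80 + 96 + 80 + 144 + 36 + 120 + 32 + 36 + 32 + 54 + 48 + 12 + 12 + 18 = 1736.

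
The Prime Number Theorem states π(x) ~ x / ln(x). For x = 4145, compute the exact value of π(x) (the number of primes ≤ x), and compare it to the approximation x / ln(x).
π(4145) = 570;  x/ln(x) ≈ 497.62;  relative error ≈ 12.70%.

Directly count primes up to 4145: π(4145) = 570. The PNT approximation gives 4145/ln(4145) ≈ 4145/8.32966 ≈ 497.62. Relative error (π(x) − x/ln(x)) / π(x) ≈ 12.70%; the approximation is known to undercount slightly (Li(x) is a better estimate).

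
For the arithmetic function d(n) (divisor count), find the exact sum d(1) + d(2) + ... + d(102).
Σ_{n ≤ 102} d(n) = 492

Compute d(n) for each 1 ≤ n ≤ 102: d(1) = 1, d(2) = 2, d(3) = 2, d(4) = 3, d(5) = 2, d(6) = 4, d(7) = 2, d(8) = 4, d(9) = 3, d(10) = 4, d(11) = 2, d(12) = 6, d(13) = 2, d(14) = 4, d(15) = 4, d(16) = 5, d(17) = 2, d(18) = 6, d(19) = 2, d(20) = 6, d(21) = 4, d(22) = 4, d(23) = 2, d(24) = 8, d(25) = 3, d(26) = 4, d(27) = 4, d(28) = 6, d(29) = 2, d(30) = 8, d(31) = 2, d(32) = 6, d(33) = 4, d(34) = 4, d(35) = 4, d(36) = 9, d(37) = 2, d(38) = 4, d(39) = 4, d(40) = 8, d(41) = 2, d(42) = 8, d(43) = 2, d(44) = 6, d(45) = 6, d(46) = 4, d(47) = 2, d(48) = 10, d(49) = 3, d(50) = 6, d(51) = 4, d(52) = 6, d(53) = 2, d(54) = 8, d(55) = 4, d(56) = 8, d(57) = 4, d(58) = 4, d(59) = 2, d(60) = 12, d(61) = 2, d(62) = 4, d(63) = 6, d(64) = 7, d(65) = 4, d(66) = 8, d(67) = 2, d(68) = 6, d(69) = 4, d(70) = 8, d(71) = 2, d(72) = 12, d(73) = 2, d(74) = 4, d(75) = 6, d(76) = 6, d(77) = 4, d(78) = 8, d(79) = 2, d(80) = 10, d(81) = 5, d(82) = 4, d(83) = 2, d(84) = 12, d(85) = 4, d(86) = 4, d(87) = 4, d(88) = 8, d(89) = 2, d(90) = 12, d(91) = 4, d(92) = 6, d(93) = 4, d(94) = 4, d(95) = 4, d(96) = 12, d(97) = 2, d(98) = 6, d(99) = 6, d(100) = 9, d(101) = 2, d(102) = 8. Summing all 102 values: 492. (Dirichlet's divisor formula: Σ_{n ≤ x} d(n) = x ln(x) + (2γ − 1) x + O(√x). For x = 102, the asymptotic estimate is ≈ 487.50.)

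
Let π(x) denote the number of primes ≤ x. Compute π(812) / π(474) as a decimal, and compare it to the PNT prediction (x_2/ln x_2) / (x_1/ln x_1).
π(812)/π(474) = 141/91 ≈ 1.5495;  PNT prediction ≈ 1.5754.

π(474) = 91 and π(812) = 141, so π(812)/π(474) ≈ 1.5495. The PNT-predicted ratio is (812/ln(812)) / (474/ln(474)) ≈ 1.5754. The two agree to within a few percent, as expected.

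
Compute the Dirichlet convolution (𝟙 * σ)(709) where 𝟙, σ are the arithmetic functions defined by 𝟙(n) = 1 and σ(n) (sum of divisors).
(𝟙 * σ)(709) = 711

Divisors of 709: [1, 709]. For each d | 709:
  d = 1: 𝟙(1) · σ(709/1) = 1 · 710 = 710
  d = 709: 𝟙(709) · σ(709/709) = 1 · 1 = 1
Summing: (𝟙 * σ)(709) = 710 + 1 = 711.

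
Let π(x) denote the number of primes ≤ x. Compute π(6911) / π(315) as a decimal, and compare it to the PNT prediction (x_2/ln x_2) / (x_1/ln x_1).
π(6911)/π(315) = 889/65 ≈ 13.6769;  PNT prediction ≈ 14.2757.

π(315) = 65 and π(6911) = 889, so π(6911)/π(315) ≈ 13.6769. The PNT-predicted ratio is (6911/ln(6911)) / (315/ln(315)) ≈ 14.2757. The two agree to within a few percent, as expected.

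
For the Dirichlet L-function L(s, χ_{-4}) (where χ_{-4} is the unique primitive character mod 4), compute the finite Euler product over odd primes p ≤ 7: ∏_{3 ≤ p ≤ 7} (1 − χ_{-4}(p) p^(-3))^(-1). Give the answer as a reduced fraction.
∏ = 165375/170624

The odd primes p ≤ 7 are [3, 5, 7]. For each, χ(p) = 1 if p ≡ 1 mod 4, χ(p) = −1 if p ≡ 3 mod 4. Taking (1 − χ(p)/p^3)^(-1) = p^3/(p^3 − χ(p)): (1 − (-1)/3^3)^(-1) · (1 − (1)/5^3)^(-1) · (1 − (-1)/7^3)^(-1) = 165375/170624.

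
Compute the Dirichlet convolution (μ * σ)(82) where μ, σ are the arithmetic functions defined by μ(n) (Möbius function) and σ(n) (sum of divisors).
(μ * σ)(82) = 82

Divisors of 82: [1, 2, 41, 82]. For each d | 82:
  d = 1: μ(1) · σ(82/1) = 1 · 126 = 126
  d = 2: μ(2) · σ(82/2) = -1 · 42 = -42
  d = 41: μ(41) · σ(82/41) = -1 · 3 = -3
  d = 82: μ(82) · σ(82/82) = 1 · 1 = 1
Summing: (μ * σ)(82) = 126 + -42 + -3 + 1 = 82.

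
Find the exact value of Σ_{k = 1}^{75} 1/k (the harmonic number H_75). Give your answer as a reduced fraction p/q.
H_75 = 670758981768141571449624262218133/136851726813476721146087646859200

Direct summation: H_75 = 1 + 1/2 + ... + 1/75. The least common denominator is lcm(1, ..., 75) = 410555180440430163438262940577600; over this denominator the numerator is 410555180440430163438262940577600 + 205277590220215081719131470288800 + 136851726813476721146087646859200 + 102638795110107540859565735144400 + 82111036088086032687652588115520 + 68425863406738360573043823429600 + 58650740062918594776894705796800 + 51319397555053770429782867572200 + 45617242271158907048695882286400 + 41055518044043016343826294057760 + 37323198221857287585296630961600 + 34212931703369180286521911714800 + 31581167726186935649097149275200 + 29325370031459297388447352898400 + 27370345362695344229217529371840 + 25659698777526885214891433786100 + 24150304731790009614015467092800 + 22808621135579453524347941143200 + 21608167391601587549382260030400 + 20527759022021508171913147028880 + 19550246687639531592298235265600 + 18661599110928643792648315480800 + 17850225236540441888620127851200 + 17106465851684590143260955857400 + 16422207217617206537530517623104 + 15790583863093467824548574637600 + 15205747423719635682898627428800 + 14662685015729648694223676449200 + 14157075187601040118560791054400 + 13685172681347672114608764685920 + 13243715498078392368976223889600 + 12829849388763442607445716893050 + 12441066073952429195098876987200 + 12075152365895004807007733546400 + 11730148012583718955378941159360 + 11404310567789726762173970571600 + 11096085957849463876709809204800 + 10804083695800793774691130015200 + 10527055908728978549699049758400 + 10263879511010754085956573514440 + 10013540986351955205811291233600 + 9775123343819765796149117632800 + 9547794893963492172982859083200 + 9330799555464321896324157740400 + 9123448454231781409739176457280 + 8925112618270220944310063925600 + 8735216605115535392303466820800 + 8553232925842295071630477928700 + 8378677151845513539556386542400 + 8211103608808603268765258811552 + 8050101577263336538005155697600 + 7895291931546733912274287318800 + 7746324159253399310155904539200 + 7602873711859817841449313714400 + 7464639644371457517059326192320 + 7331342507864824347111838224600 + 7202722463867195849794086676800 + 7078537593800520059280395527200 + 6958562380346273956580727806400 + 6842586340673836057304382342960 + 6730412794105412515381359681600 + 6621857749039196184488111944800 + 6516748895879843864099411755200 + 6414924694381721303722858446525 + 6316233545237387129819429855040 + 6220533036976214597549438493600 + 6127689260304927812511387172800 + 6037576182947502403503866773200 + 5950075078846813962873375950400 + 5865074006291859477689470579680 + 5782467330146903710398069585600 + 5702155283894863381086985285800 + 5624043567677125526551547131200 + 5548042978924731938354904602400 + 5474069072539068845843505874368 = 2012276945304424714348872786654399, so H_75 = 2012276945304424714348872786654399/410555180440430163438262940577600; reducing by gcd(2012276945304424714348872786654399, 410555180440430163438262940577600) = 3 gives 670758981768141571449624262218133/136851726813476721146087646859200 ≈ 4.90136. (The PNT-adjacent estimate ln(75) + γ ≈ 4.89470 matches within O(1/n).)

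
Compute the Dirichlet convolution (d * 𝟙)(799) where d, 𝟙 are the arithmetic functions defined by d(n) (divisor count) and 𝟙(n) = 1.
(d * 𝟙)(799) = 9

Divisors of 799: [1, 17, 47, 799]. For each d | 799:
  d = 1: d(1) · 𝟙(799/1) = 1 · 1 = 1
  d = 17: d(17) · 𝟙(799/17) = 2 · 1 = 2
  d = 47: d(47) · 𝟙(799/47) = 2 · 1 = 2
  d = 799: d(799) · 𝟙(799/799) = 4 · 1 = 4
Summing: (d * 𝟙)(799) = 1 + 2 + 2 + 4 = 9.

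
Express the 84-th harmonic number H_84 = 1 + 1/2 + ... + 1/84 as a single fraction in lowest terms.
H_84 = 3681181948368536301765969745576439759/734184632222154704090370027645633600

Direct summation: H_84 = 1 + 1/2 + ... + 1/84. The least common denominator is lcm(1, ..., 84) = 8076030954443701744994070304101969600; over this denominator the numerator is 8076030954443701744994070304101969600 + 4038015477221850872497035152050984800 + 2692010318147900581664690101367323200 + 2019007738610925436248517576025492400 + 1615206190888740348998814060820393920 + 1346005159073950290832345050683661600 + 1153718707777671677856295757728852800 + 1009503869305462718124258788012746200 + 897336772715966860554896700455774400 + 807603095444370174499407030410196960 + 734184632222154704090370027645633600 + 673002579536975145416172525341830800 + 621233150341823211153390023392459200 + 576859353888835838928147878864426400 + 538402063629580116332938020273464640 + 504751934652731359062129394006373100 + 475060644379041279117298253182468800 + 448668386357983430277448350227887200 + 425054260760194828683898437057998400 + 403801547722185087249703515205098480 + 384572902592557225952098585909617600 + 367092316111077352045185013822816800 + 351131780627987032391046534960955200 + 336501289768487572708086262670915400 + 323041238177748069799762812164078784 + 310616575170911605576695011696229600 + 299112257571988953518298900151924800 + 288429676944417919464073939432213200 + 278483826015300060172209320831102400 + 269201031814790058166469010136732320 + 260517127562700056290131300132321600 + 252375967326365679531064697003186550 + 244728210740718234696790009215211200 + 237530322189520639558649126591234400 + 230743741555534335571259151545770560 + 224334193178991715138724175113943600 + 218271106876856803918758656867620800 + 212527130380097414341949218528999200 + 207077716780607737051130007797486400 + 201900773861092543624851757602549240 + 196976364742529310853513909856145600 + 192286451296278612976049292954808800 + 187814673359155854534745821025627200 + 183546158055538676022592506911408400 + 179467354543193372110979340091154880 + 175565890313993516195523267480477600 + 171830445839227696702001495831956800 + 168250644884243786354043131335457700 + 164816958253953096836613679675550400 + 161520619088874034899881406082039392 + 158353548126347093039099417727489600 + 155308287585455802788347505848114800 + 152377942536673617830076798190603200 + 149556128785994476759149450075962400 + 146836926444430940818074005529126720 + 144214838472208959732036969716106600 + 141684753586731609561299479019332800 + 139241913007650030086104660415551200 + 136881880583791554999899496679694400 + 134600515907395029083234505068366160 + 132393950072847569590066726296753600 + 130258563781350028145065650066160800 + 128190967530852408650699528636539200 + 126187983663182839765532348501593275 + 124246630068364642230678004678491840 + 122364105370359117348395004607605600 + 120537775439458234999911497076148800 + 118765161094760319779324563295617200 + 117043926875995677463682178320318400 + 115371870777767167785629575772885280 + 113746914851319742887240426818337600 + 112167096589495857569362087556971800 + 110630561019776736232795483617835200 + 109135553438428401959379328433810400 + 107680412725916023266587604054692928 + 106263565190048707170974609264499600 + 104883518888879243441481432520804800 + 103538858390303868525565003898743200 + 102228239929667110696127472203822400 + 100950386930546271812425878801274620 + 99704085857329651172766300050641600 + 98488182371264655426756954928072800 + 97301577764381948734868316916891200 + 96143225648139306488024646477404400 = 40493001432053899319425667201340837349, so H_84 = 40493001432053899319425667201340837349/8076030954443701744994070304101969600; reducing by gcd(40493001432053899319425667201340837349, 8076030954443701744994070304101969600) = 11 gives 3681181948368536301765969745576439759/734184632222154704090370027645633600 ≈ 5.01397. (The PNT-adjacent estimate ln(84) + γ ≈ 5.00803 matches within O(1/n).)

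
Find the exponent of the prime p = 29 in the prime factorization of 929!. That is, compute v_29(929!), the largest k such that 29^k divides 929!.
v_29(929!) = 33

Legendre's formula: v_p(n!) = Σ_{k ≥ 1} ⌊n / p^k⌋. For p = 29, n = 929, the terms are:
  ⌊929/29^1⌋ = ⌊929/29⌋ = 32
  ⌊929/29^2⌋ = ⌊929/841⌋ = 1
(the next term ⌊929/29^3⌋ = 0, terminating the sum). Summing: v_29(929!) = 32 + 1 = 33.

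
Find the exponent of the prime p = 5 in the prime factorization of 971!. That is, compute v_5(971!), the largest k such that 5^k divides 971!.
v_5(971!) = 240

Legendre's formula: v_p(n!) = Σ_{k ≥ 1} ⌊n / p^k⌋. For p = 5, n = 971, the terms are:
  ⌊971/5^1⌋ = ⌊971/5⌋ = 194
  ⌊971/5^2⌋ = ⌊971/25⌋ = 38
  ⌊971/5^3⌋ = ⌊971/125⌋ = 7
  ⌊971/5^4⌋ = ⌊971/625⌋ = 1
(the next term ⌊971/5^5⌋ = 0, terminating the sum). Summing: v_5(971!) = 194 + 38 + 7 + 1 = 240.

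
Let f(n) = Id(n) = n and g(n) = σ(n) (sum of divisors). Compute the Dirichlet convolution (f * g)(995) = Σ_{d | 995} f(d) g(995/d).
(Id * σ)(995) = 4389

Divisors of 995: [1, 5, 199, 995]. For each d | 995:
  d = 1: Id(1) · σ(995/1) = 1 · 1200 = 1200
  d = 5: Id(5) · σ(995/5) = 5 · 200 = 1000
  d = 199: Id(199) · σ(995/199) = 199 · 6 = 1194
  d = 995: Id(995) · σ(995/995) = 995 · 1 = 995
Summing: (Id * σ)(995) = 1200 + 1000 + 1194 + 995 = 4389.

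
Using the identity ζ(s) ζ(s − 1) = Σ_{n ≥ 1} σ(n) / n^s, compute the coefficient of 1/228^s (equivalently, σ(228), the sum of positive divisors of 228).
σ(228) = 560

In the product (Σ m^0/m^s)(Σ k / k^s) = Σ (Σ_{d | n} d) / n^s, the coefficient of 1/n^s is σ(n) = Σ_{d | n} d. For n = 228, divisors are [1, 2, 3, 4, 6, 12, 19, 38, 57, 76, 114, 228]; summing: σ(228) = 560.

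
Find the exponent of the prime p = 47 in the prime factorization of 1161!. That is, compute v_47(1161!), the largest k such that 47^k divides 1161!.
v_47(1161!) = 24

Legendre's formula: v_p(n!) = Σ_{k ≥ 1} ⌊n / p^k⌋. For p = 47, n = 1161, the terms are:
  ⌊1161/47^1⌋ = ⌊1161/47⌋ = 24
(the next term ⌊1161/47^2⌋ = 0, terminating the sum). Summing: v_47(1161!) = 24 = 24.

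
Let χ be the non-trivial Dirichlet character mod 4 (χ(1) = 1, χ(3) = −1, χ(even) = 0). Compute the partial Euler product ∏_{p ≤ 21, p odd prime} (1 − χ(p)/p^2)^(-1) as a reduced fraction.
∏ = 14933966047/16280616960

The odd primes p ≤ 21 are [3, 5, 7, 11, 13, 17, 19]. For each, χ(p) = 1 if p ≡ 1 mod 4, χ(p) = −1 if p ≡ 3 mod 4. Taking (1 − χ(p)/p^2)^(-1) = p^2/(p^2 − χ(p)): (1 − (-1)/3^2)^(-1) · (1 − (1)/5^2)^(-1) · (1 − (-1)/7^2)^(-1) · (1 − (-1)/11^2)^(-1) · (1 − (1)/13^2)^(-1) · (1 − (1)/17^2)^(-1) · (1 − (-1)/19^2)^(-1) = 14933966047/16280616960.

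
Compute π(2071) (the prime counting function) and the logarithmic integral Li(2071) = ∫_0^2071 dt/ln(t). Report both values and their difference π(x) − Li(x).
π(2071) = 312;  Li(2071) ≈ 324.13;  π(x) − Li(x) ≈ -12.13.

Direct count of primes ≤ 2071 gives π(2071) = 312. Numerical evaluation of the logarithmic integral gives Li(2071) ≈ 324.13. The difference π(x) − Li(x) ≈ -12.13 is typically negative for small/moderate x (Li(x) overestimates), though Littlewood's theorem shows this sign changes infinitely often.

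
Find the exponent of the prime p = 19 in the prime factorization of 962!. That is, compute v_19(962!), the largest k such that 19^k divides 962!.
v_19(962!) = 52

Legendre's formula: v_p(n!) = Σ_{k ≥ 1} ⌊n / p^k⌋. For p = 19, n = 962, the terms are:
  ⌊962/19^1⌋ = ⌊962/19⌋ = 50
  ⌊962/19^2⌋ = ⌊962/361⌋ = 2
(the next term ⌊962/19^3⌋ = 0, terminating the sum). Summing: v_19(962!) = 50 + 2 = 52.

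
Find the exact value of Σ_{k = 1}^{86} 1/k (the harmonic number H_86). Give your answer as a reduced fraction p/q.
H_86 = 3698356445237207772956045432953649519/734184632222154704090370027645633600

Direct summation: H_86 = 1 + 1/2 + ... + 1/86. The least common denominator is lcm(1, ..., 86) = 8076030954443701744994070304101969600; over this denominator the numerator is 8076030954443701744994070304101969600 + 4038015477221850872497035152050984800 + 2692010318147900581664690101367323200 + 2019007738610925436248517576025492400 + 1615206190888740348998814060820393920 + 1346005159073950290832345050683661600 + 1153718707777671677856295757728852800 + 1009503869305462718124258788012746200 + 897336772715966860554896700455774400 + 807603095444370174499407030410196960 + 734184632222154704090370027645633600 + 673002579536975145416172525341830800 + 621233150341823211153390023392459200 + 576859353888835838928147878864426400 + 538402063629580116332938020273464640 + 504751934652731359062129394006373100 + 475060644379041279117298253182468800 + 448668386357983430277448350227887200 + 425054260760194828683898437057998400 + 403801547722185087249703515205098480 + 384572902592557225952098585909617600 + 367092316111077352045185013822816800 + 351131780627987032391046534960955200 + 336501289768487572708086262670915400 + 323041238177748069799762812164078784 + 310616575170911605576695011696229600 + 299112257571988953518298900151924800 + 288429676944417919464073939432213200 + 278483826015300060172209320831102400 + 269201031814790058166469010136732320 + 260517127562700056290131300132321600 + 252375967326365679531064697003186550 + 244728210740718234696790009215211200 + 237530322189520639558649126591234400 + 230743741555534335571259151545770560 + 224334193178991715138724175113943600 + 218271106876856803918758656867620800 + 212527130380097414341949218528999200 + 207077716780607737051130007797486400 + 201900773861092543624851757602549240 + 196976364742529310853513909856145600 + 192286451296278612976049292954808800 + 187814673359155854534745821025627200 + 183546158055538676022592506911408400 + 179467354543193372110979340091154880 + 175565890313993516195523267480477600 + 171830445839227696702001495831956800 + 168250644884243786354043131335457700 + 164816958253953096836613679675550400 + 161520619088874034899881406082039392 + 158353548126347093039099417727489600 + 155308287585455802788347505848114800 + 152377942536673617830076798190603200 + 149556128785994476759149450075962400 + 146836926444430940818074005529126720 + 144214838472208959732036969716106600 + 141684753586731609561299479019332800 + 139241913007650030086104660415551200 + 136881880583791554999899496679694400 + 134600515907395029083234505068366160 + 132393950072847569590066726296753600 + 130258563781350028145065650066160800 + 128190967530852408650699528636539200 + 126187983663182839765532348501593275 + 124246630068364642230678004678491840 + 122364105370359117348395004607605600 + 120537775439458234999911497076148800 + 118765161094760319779324563295617200 + 117043926875995677463682178320318400 + 115371870777767167785629575772885280 + 113746914851319742887240426818337600 + 112167096589495857569362087556971800 + 110630561019776736232795483617835200 + 109135553438428401959379328433810400 + 107680412725916023266587604054692928 + 106263565190048707170974609264499600 + 104883518888879243441481432520804800 + 103538858390303868525565003898743200 + 102228239929667110696127472203822400 + 100950386930546271812425878801274620 + 99704085857329651172766300050641600 + 98488182371264655426756954928072800 + 97301577764381948734868316916891200 + 96143225648139306488024646477404400 + 95012128875808255823459650636493760 + 93907336679577927267372910512813600 = 40681920897609285502516499762490144709, so H_86 = 40681920897609285502516499762490144709/8076030954443701744994070304101969600; reducing by gcd(40681920897609285502516499762490144709, 8076030954443701744994070304101969600) = 11 gives 3698356445237207772956045432953649519/734184632222154704090370027645633600 ≈ 5.03737. (The PNT-adjacent estimate ln(86) + γ ≈ 5.03156 matches within O(1/n).)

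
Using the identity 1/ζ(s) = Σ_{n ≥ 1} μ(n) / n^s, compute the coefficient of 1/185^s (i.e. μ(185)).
μ(185) = 1

Factor n = 185 = 5 · 37. μ(n) = 0 if any exponent ≥ 2 (not squarefree); otherwise μ(n) = (−1)^{ω(n)} where ω(n) is the number of distinct prime factors. Applying: μ(185) = 1.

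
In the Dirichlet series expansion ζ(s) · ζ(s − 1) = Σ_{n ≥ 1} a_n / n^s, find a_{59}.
σ(59) = 60

In the product (Σ m^0/m^s)(Σ k / k^s) = Σ (Σ_{d | n} d) / n^s, the coefficient of 1/n^s is σ(n) = Σ_{d | n} d. For n = 59, divisors are [1, 59]; summing: σ(59) = 60.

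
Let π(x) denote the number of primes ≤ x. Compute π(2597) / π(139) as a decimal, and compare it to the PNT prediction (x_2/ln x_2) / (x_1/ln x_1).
π(2597)/π(139) = 378/34 ≈ 11.1176;  PNT prediction ≈ 11.7262.

π(139) = 34 and π(2597) = 378, so π(2597)/π(139) ≈ 11.1176. The PNT-predicted ratio is (2597/ln(2597)) / (139/ln(139)) ≈ 11.7262. The two agree to within a few percent, as expected.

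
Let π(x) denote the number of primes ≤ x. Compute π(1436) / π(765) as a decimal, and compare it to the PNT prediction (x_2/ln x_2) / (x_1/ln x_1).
π(1436)/π(765) = 227/135 ≈ 1.6815;  PNT prediction ≈ 1.7145.

π(765) = 135 and π(1436) = 227, so π(1436)/π(765) ≈ 1.6815. The PNT-predicted ratio is (1436/ln(1436)) / (765/ln(765)) ≈ 1.7145. The two agree to within a few percent, as expected.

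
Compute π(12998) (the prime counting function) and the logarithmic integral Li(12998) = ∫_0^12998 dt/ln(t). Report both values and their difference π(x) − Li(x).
π(12998) = 1547;  Li(12998) ≈ 1566.90;  π(x) − Li(x) ≈ -19.90.

Direct count of primes ≤ 12998 gives π(12998) = 1547. Numerical evaluation of the logarithmic integral gives Li(12998) ≈ 1566.90. The difference π(x) − Li(x) ≈ -19.90 is typically negative for small/moderate x (Li(x) overestimates), though Littlewood's theorem shows this sign changes infinitely often.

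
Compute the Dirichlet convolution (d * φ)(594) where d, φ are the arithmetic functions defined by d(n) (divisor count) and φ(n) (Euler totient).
(d * φ)(594) = 1440

Divisors of 594: [1, 2, 3, 6, 9, 11, 18, 22, 27, 33, 54, 66, 99, 198, 297, 594]. For each d | 594:
  d = 1: d(1) · φ(594/1) = 1 · 180 = 180
  d = 2: d(2) · φ(594/2) = 2 · 180 = 360
  d = 3: d(3) · φ(594/3) = 2 · 60 = 120
  d = 6: d(6) · φ(594/6) = 4 · 60 = 240
  d = 9: d(9) · φ(594/9) = 3 · 20 = 60
  d = 11: d(11) · φ(594/11) = 2 · 18 = 36
  d = 18: d(18) · φ(594/18) = 6 · 20 = 120
  d = 22: d(22) · φ(594/22) = 4 · 18 = 72
  d = 27: d(27) · φ(594/27) = 4 · 10 = 40
  d = 33: d(33) · φ(594/33) = 4 · 6 = 24
  d = 54: d(54) · φ(594/54) = 8 · 10 = 80
  d = 66: d(66) · φ(594/66) = 8 · 6 = 48
  d = 99: d(99) · φ(594/99) = 6 · 2 = 12
  d = 198: d(198) · φ(594/198) = 12 · 2 = 24
  d = 297: d(297) · φ(594/297) = 8 · 1 = 8
  d = 594: d(594) · φ(594/594) = 16 · 1 = 16
Summing: (d * φ)(594) = 180 + 360 + 120 + 240 + 60 + 36 + 120 + 72 + 40 + 24 + 80 + 48 + 12 + 24 + 8 + 16 = 1440.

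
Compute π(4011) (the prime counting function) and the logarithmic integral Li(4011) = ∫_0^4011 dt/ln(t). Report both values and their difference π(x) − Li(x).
π(4011) = 553;  Li(4011) ≈ 566.69;  π(x) − Li(x) ≈ -13.69.

Direct count of primes ≤ 4011 gives π(4011) = 553. Numerical evaluation of the logarithmic integral gives Li(4011) ≈ 566.69. The difference π(x) − Li(x) ≈ -13.69 is typically negative for small/moderate x (Li(x) overestimates), though Littlewood's theorem shows this sign changes infinitely often.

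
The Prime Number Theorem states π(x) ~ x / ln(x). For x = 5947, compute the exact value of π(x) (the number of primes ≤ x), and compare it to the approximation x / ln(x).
π(5947) = 780;  x/ln(x) ≈ 684.30;  relative error ≈ 12.27%.

Directly count primes up to 5947: π(5947) = 780. The PNT approximation gives 5947/ln(5947) ≈ 5947/8.69064 ≈ 684.30. Relative error (π(x) − x/ln(x)) / π(x) ≈ 12.27%; the approximation is known to undercount slightly (Li(x) is a better estimate).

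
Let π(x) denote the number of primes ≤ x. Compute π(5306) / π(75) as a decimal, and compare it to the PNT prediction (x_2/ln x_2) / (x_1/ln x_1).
π(5306)/π(75) = 703/21 ≈ 33.4762;  PNT prediction ≈ 35.6141.

π(75) = 21 and π(5306) = 703, so π(5306)/π(75) ≈ 33.4762. The PNT-predicted ratio is (5306/ln(5306)) / (75/ln(75)) ≈ 35.6141. The two agree to within a few percent, as expected.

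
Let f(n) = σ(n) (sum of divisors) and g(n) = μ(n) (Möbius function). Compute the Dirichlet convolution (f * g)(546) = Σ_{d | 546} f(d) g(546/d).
(σ * μ)(546) = 546

Divisors of 546: [1, 2, 3, 6, 7, 13, 14, 21, 26, 39, 42, 78, 91, 182, 273, 546]. For each d | 546:
  d = 1: σ(1) · μ(546/1) = 1 · 1 = 1
  d = 2: σ(2) · μ(546/2) = 3 · -1 = -3
  d = 3: σ(3) · μ(546/3) = 4 · -1 = -4
  d = 6: σ(6) · μ(546/6) = 12 · 1 = 12
  d = 7: σ(7) · μ(546/7) = 8 · -1 = -8
  d = 13: σ(13) · μ(546/13) = 14 · -1 = -14
  d = 14: σ(14) · μ(546/14) = 24 · 1 = 24
  d = 21: σ(21) · μ(546/21) = 32 · 1 = 32
  d = 26: σ(26) · μ(546/26) = 42 · 1 = 42
  d = 39: σ(39) · μ(546/39) = 56 · 1 = 56
  d = 42: σ(42) · μ(546/42) = 96 · -1 = -96
  d = 78: σ(78) · μ(546/78) = 168 · -1 = -168
  d = 91: σ(91) · μ(546/91) = 112 · 1 = 112
  d = 182: σ(182) · μ(546/182) = 336 · -1 = -336
  d = 273: σ(273) · μ(546/273) = 448 · -1 = -448
  d = 546: σ(546) · μ(546/546) = 1344 · 1 = 1344
Summing: (σ * μ)(546) = 1 + -3 + -4 + 12 + -8 + -14 + 24 + 32 + 42 + 56 + -96 + -168 + 112 + -336 + -448 + 1344 = 546.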